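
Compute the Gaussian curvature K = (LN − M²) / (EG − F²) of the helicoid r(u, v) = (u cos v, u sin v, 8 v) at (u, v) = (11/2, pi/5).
K = -1024/142129

Coefficients of the first fundamental form: E = 1, F = 0, G = u^2 + 64.
Coefficients of the second fundamental form: L = 0, M = -8/sqrt(u^2 + 64), N = 0.
Assemble K = (LN − M²)/(EG − F²) = -64/(u^2 + 64)^2. At (u, v) = (11/2, pi/5): K = -1024/142129.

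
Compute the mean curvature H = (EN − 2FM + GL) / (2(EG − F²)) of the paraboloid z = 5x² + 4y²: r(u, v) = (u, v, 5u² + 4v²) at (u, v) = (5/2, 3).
H = 5389*sqrt(1202)/1444804

With E = 100*u^2 + 1, F = 80*u*v, G = 64*v^2 + 1, L = 10/sqrt(100*u^2 + 64*v^2 + 1), M = 0, N = 8/sqrt(100*u^2 + 64*v^2 + 1), assemble
  H = (EN − 2FM + GL) / (2(EG − F²)) = (400*u^2 + 320*v^2 + 9)/(100*u^2 + 64*v^2 + 1)^(3/2).
At (u, v) = (5/2, 3): H = 5389*sqrt(1202)/1444804.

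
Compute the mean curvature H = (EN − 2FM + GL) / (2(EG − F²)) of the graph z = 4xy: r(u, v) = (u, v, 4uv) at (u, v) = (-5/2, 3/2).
H = 240*sqrt(137)/18769

With E = 16*v^2 + 1, F = 16*u*v, G = 16*u^2 + 1, L = 0, M = 4/sqrt(16*u^2 + 16*v^2 + 1), N = 0, assemble
  H = (EN − 2FM + GL) / (2(EG − F²)) = -64*u*v/(16*u^2 + 16*v^2 + 1)^(3/2).
At (u, v) = (-5/2, 3/2): H = 240*sqrt(137)/18769.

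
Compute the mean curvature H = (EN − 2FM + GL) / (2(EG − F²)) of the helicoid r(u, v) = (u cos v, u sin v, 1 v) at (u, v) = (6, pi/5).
H = 0

With E = 1, F = 0, G = u^2 + 1, L = 0, M = -1/sqrt(u^2 + 1), N = 0, assemble
  H = (EN − 2FM + GL) / (2(EG − F²)) = 0.
At (u, v) = (6, pi/5): H = 0.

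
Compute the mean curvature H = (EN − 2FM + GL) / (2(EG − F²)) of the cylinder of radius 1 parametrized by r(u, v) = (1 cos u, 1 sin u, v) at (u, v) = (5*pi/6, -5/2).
H = -1/2

With E = 1, F = 0, G = 1, L = -1, M = 0, N = 0, assemble
  H = (EN − 2FM + GL) / (2(EG − F²)) = -1/2.
At (u, v) = (5*pi/6, -5/2): H = -1/2.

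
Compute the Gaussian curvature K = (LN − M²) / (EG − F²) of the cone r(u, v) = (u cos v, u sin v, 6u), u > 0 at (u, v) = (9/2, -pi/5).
K = 0

Coefficients of the first fundamental form: E = 37, F = 0, G = u^2.
Coefficients of the second fundamental form: L = 0, M = 0, N = 6*sqrt(37)*u^2/(37*Abs(u)).
Assemble K = (LN − M²)/(EG − F²) = 0. At (u, v) = (9/2, -pi/5): K = 0.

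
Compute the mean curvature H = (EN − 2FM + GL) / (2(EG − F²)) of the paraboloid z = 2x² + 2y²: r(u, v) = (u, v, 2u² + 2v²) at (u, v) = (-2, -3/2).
H = 204*sqrt(101)/10201

With E = 16*u^2 + 1, F = 16*u*v, G = 16*v^2 + 1, L = 4/sqrt(16*u^2 + 16*v^2 + 1), M = 0, N = 4/sqrt(16*u^2 + 16*v^2 + 1), assemble
  H = (EN − 2FM + GL) / (2(EG − F²)) = 4*(8*u^2 + 8*v^2 + 1)/(16*u^2 + 16*v^2 + 1)^(3/2).
At (u, v) = (-2, -3/2): H = 204*sqrt(101)/10201.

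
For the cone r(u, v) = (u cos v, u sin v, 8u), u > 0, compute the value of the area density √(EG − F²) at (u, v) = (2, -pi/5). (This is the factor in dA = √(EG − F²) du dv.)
√(EG − F²)|_{(2, -pi/5)} = 2*sqrt(65)

E = 65, F = 0, G = u^2, so EG − F² = 65*u^2. Taking the positive square root: √(EG − F²) = sqrt(65)*Abs(u). At (u, v) = (2, -pi/5): 2*sqrt(65).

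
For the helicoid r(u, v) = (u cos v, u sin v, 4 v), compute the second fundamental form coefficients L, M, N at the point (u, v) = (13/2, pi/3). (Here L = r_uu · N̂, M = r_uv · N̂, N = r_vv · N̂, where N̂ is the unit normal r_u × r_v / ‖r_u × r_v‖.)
L = 0;  M = -8*sqrt(233)/233;  N = 0

Compute the unit normal N̂(u, v) = (4*sin(v)/sqrt(u^2 + 16), -4*cos(v)/sqrt(u^2 + 16), u/sqrt(u^2 + 16)), and the second partials r_uu, r_uv, r_vv. Take dot products:
  L(u, v) = r_uu · N̂ = 0,
  M(u, v) = r_uv · N̂ = -4/sqrt(u^2 + 16),
  N(u, v) = r_vv · N̂ = 0.
Evaluating at (u, v) = (13/2, pi/3):
  L = 0, M = -8*sqrt(233)/233, N = 0.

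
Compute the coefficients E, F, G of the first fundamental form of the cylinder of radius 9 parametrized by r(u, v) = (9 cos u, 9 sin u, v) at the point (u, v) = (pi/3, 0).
E = 81;  F = 0;  G = 1

Partials: r_u = (-9*sin(u), 9*cos(u), 0), r_v = (0, 0, 1). As functions of (u, v):
  E = r_u · r_u = 81,
  F = r_u · r_v = 0,
  G = r_v · r_v = 1.
Evaluating at (u, v) = (pi/3, 0): E = 81, F = 0, G = 1.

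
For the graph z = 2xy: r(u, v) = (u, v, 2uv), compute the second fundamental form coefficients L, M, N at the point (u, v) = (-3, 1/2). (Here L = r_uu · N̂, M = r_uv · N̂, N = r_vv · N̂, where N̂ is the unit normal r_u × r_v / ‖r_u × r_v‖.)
L = 0;  M = sqrt(38)/19;  N = 0

Compute the unit normal N̂(u, v) = (-2*v/sqrt(4*u^2 + 4*v^2 + 1), -2*u/sqrt(4*u^2 + 4*v^2 + 1), 1/sqrt(4*u^2 + 4*v^2 + 1)), and the second partials r_uu, r_uv, r_vv. Take dot products:
  L(u, v) = r_uu · N̂ = 0,
  M(u, v) = r_uv · N̂ = 2/sqrt(4*u^2 + 4*v^2 + 1),
  N(u, v) = r_vv · N̂ = 0.
Evaluating at (u, v) = (-3, 1/2):
  L = 0, M = sqrt(38)/19, N = 0.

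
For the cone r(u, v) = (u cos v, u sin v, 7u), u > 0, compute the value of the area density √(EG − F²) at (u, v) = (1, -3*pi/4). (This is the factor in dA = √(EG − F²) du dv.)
√(EG − F²)|_{(1, -3*pi/4)} = 5*sqrt(2)

E = 50, F = 0, G = u^2, so EG − F² = 50*u^2. Taking the positive square root: √(EG − F²) = 5*sqrt(2)*Abs(u). At (u, v) = (1, -3*pi/4): 5*sqrt(2).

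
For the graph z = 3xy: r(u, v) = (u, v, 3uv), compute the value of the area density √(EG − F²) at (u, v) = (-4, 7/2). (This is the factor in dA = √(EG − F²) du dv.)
√(EG − F²)|_{(-4, 7/2)} = sqrt(1021)/2

E = 9*v^2 + 1, F = 9*u*v, G = 9*u^2 + 1, so EG − F² = 9*u^2 + 9*v^2 + 1. Taking the positive square root: √(EG − F²) = sqrt(9*u^2 + 9*v^2 + 1). At (u, v) = (-4, 7/2): sqrt(1021)/2.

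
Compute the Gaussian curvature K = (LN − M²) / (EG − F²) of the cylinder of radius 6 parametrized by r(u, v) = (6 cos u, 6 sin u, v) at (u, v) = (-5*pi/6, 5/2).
K = 0

Coefficients of the first fundamental form: E = 36, F = 0, G = 1.
Coefficients of the second fundamental form: L = -6, M = 0, N = 0.
Assemble K = (LN − M²)/(EG − F²) = 0. At (u, v) = (-5*pi/6, 5/2): K = 0.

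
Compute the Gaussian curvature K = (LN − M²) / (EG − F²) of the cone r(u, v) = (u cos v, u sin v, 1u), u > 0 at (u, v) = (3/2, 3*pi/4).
K = 0

Coefficients of the first fundamental form: E = 2, F = 0, G = u^2.
Coefficients of the second fundamental form: L = 0, M = 0, N = sqrt(2)*u^2/(2*Abs(u)).
Assemble K = (LN − M²)/(EG − F²) = 0. At (u, v) = (3/2, 3*pi/4): K = 0.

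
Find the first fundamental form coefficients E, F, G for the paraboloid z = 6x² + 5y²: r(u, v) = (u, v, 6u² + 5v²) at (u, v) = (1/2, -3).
E = 37;  F = -180;  G = 901

Partials: r_u = (1, 0, 12*u), r_v = (0, 1, 10*v). As functions of (u, v):
  E = r_u · r_u = 144*u^2 + 1,
  F = r_u · r_v = 120*u*v,
  G = r_v · r_v = 100*v^2 + 1.
Evaluating at (u, v) = (1/2, -3): E = 37, F = -180, G = 901.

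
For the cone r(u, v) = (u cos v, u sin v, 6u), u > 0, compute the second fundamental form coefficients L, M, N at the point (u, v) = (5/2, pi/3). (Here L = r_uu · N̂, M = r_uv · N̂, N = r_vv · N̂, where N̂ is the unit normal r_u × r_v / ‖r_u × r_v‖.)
L = 0;  M = 0;  N = 15*sqrt(37)/37

Compute the unit normal N̂(u, v) = (-6*sqrt(37)*u*cos(v)/(37*Abs(u)), -6*sqrt(37)*u*sin(v)/(37*Abs(u)), sqrt(37)*u/(37*Abs(u))), and the second partials r_uu, r_uv, r_vv. Take dot products:
  L(u, v) = r_uu · N̂ = 0,
  M(u, v) = r_uv · N̂ = 0,
  N(u, v) = r_vv · N̂ = 6*sqrt(37)*u^2/(37*Abs(u)).
Evaluating at (u, v) = (5/2, pi/3):
  L = 0, M = 0, N = 15*sqrt(37)/37.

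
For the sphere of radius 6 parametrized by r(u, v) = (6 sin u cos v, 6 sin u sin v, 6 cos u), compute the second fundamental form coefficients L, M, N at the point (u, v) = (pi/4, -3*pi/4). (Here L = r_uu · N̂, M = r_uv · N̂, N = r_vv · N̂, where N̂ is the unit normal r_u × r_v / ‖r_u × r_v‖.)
L = -6;  M = 0;  N = -3

Compute the unit normal N̂(u, v) = (sin(u)^2*cos(v)/Abs(sin(u)), sin(u)^2*sin(v)/Abs(sin(u)), sin(2*u)/(2*Abs(sin(u)))), and the second partials r_uu, r_uv, r_vv. Take dot products:
  L(u, v) = r_uu · N̂ = -6*sin(u)/Abs(sin(u)),
  M(u, v) = r_uv · N̂ = 0,
  N(u, v) = r_vv · N̂ = -6*sin(u)^3/Abs(sin(u)).
Evaluating at (u, v) = (pi/4, -3*pi/4):
  L = -6, M = 0, N = -3.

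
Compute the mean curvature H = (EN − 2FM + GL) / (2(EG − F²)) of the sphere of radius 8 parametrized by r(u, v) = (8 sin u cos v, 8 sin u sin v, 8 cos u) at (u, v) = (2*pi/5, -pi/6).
H = -1/8

With E = 64, F = 0, G = 64*sin(u)^2, L = -8*sin(u)/Abs(sin(u)), M = 0, N = -8*sin(u)^3/Abs(sin(u)), assemble
  H = (EN − 2FM + GL) / (2(EG − F²)) = -sin(u)/(8*Abs(sin(u))).
At (u, v) = (2*pi/5, -pi/6): H = -1/8.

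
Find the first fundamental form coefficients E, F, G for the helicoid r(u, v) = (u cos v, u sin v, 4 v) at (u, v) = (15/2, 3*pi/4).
E = 1;  F = 0;  G = 289/4

Partials: r_u = (cos(v), sin(v), 0), r_v = (-u*sin(v), u*cos(v), 4). As functions of (u, v):
  E = r_u · r_u = 1,
  F = r_u · r_v = 0,
  G = r_v · r_v = u^2 + 16.
Evaluating at (u, v) = (15/2, 3*pi/4): E = 1, F = 0, G = 289/4.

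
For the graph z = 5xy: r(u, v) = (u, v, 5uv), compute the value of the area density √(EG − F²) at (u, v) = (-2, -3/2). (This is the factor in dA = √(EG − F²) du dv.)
√(EG − F²)|_{(-2, -3/2)} = sqrt(629)/2

E = 25*v^2 + 1, F = 25*u*v, G = 25*u^2 + 1, so EG − F² = 25*u^2 + 25*v^2 + 1. Taking the positive square root: √(EG − F²) = sqrt(25*u^2 + 25*v^2 + 1). At (u, v) = (-2, -3/2): sqrt(629)/2.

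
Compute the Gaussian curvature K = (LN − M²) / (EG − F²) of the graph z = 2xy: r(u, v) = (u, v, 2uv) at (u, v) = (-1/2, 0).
K = -1

Coefficients of the first fundamental form: E = 4*v^2 + 1, F = 4*u*v, G = 4*u^2 + 1.
Coefficients of the second fundamental form: L = 0, M = 2/sqrt(4*u^2 + 4*v^2 + 1), N = 0.
Assemble K = (LN − M²)/(EG − F²) = -4/(16*u^4 + 32*u^2*v^2 + 8*u^2 + 16*v^4 + 8*v^2 + 1). At (u, v) = (-1/2, 0): K = -1.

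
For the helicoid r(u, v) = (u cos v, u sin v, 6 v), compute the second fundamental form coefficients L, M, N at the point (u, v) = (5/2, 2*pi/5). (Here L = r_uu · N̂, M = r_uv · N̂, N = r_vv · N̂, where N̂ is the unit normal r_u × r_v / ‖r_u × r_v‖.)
L = 0;  M = -12/13;  N = 0

Compute the unit normal N̂(u, v) = (6*sin(v)/sqrt(u^2 + 36), -6*cos(v)/sqrt(u^2 + 36), u/sqrt(u^2 + 36)), and the second partials r_uu, r_uv, r_vv. Take dot products:
  L(u, v) = r_uu · N̂ = 0,
  M(u, v) = r_uv · N̂ = -6/sqrt(u^2 + 36),
  N(u, v) = r_vv · N̂ = 0.
Evaluating at (u, v) = (5/2, 2*pi/5):
  L = 0, M = -12/13, N = 0.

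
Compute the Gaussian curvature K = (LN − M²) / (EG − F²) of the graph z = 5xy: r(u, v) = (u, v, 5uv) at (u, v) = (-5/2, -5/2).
K = -100/393129

Coefficients of the first fundamental form: E = 25*v^2 + 1, F = 25*u*v, G = 25*u^2 + 1.
Coefficients of the second fundamental form: L = 0, M = 5/sqrt(25*u^2 + 25*v^2 + 1), N = 0.
Assemble K = (LN − M²)/(EG − F²) = -25/(625*u^4 + 1250*u^2*v^2 + 50*u^2 + 625*v^4 + 50*v^2 + 1). At (u, v) = (-5/2, -5/2): K = -100/393129.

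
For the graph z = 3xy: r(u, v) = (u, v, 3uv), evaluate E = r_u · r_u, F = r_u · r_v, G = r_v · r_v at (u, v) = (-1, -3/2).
E = 85/4;  F = 27/2;  G = 10

Partials: r_u = (1, 0, 3*v), r_v = (0, 1, 3*u). As functions of (u, v):
  E = r_u · r_u = 9*v^2 + 1,
  F = r_u · r_v = 9*u*v,
  G = r_v · r_v = 9*u^2 + 1.
Evaluating at (u, v) = (-1, -3/2): E = 85/4, F = 27/2, G = 10.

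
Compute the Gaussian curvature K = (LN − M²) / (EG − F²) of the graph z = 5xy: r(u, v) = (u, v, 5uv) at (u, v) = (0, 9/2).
K = -400/4116841

Coefficients of the first fundamental form: E = 25*v^2 + 1, F = 25*u*v, G = 25*u^2 + 1.
Coefficients of the second fundamental form: L = 0, M = 5/sqrt(25*u^2 + 25*v^2 + 1), N = 0.
Assemble K = (LN − M²)/(EG − F²) = -25/(625*u^4 + 1250*u^2*v^2 + 50*u^2 + 625*v^4 + 50*v^2 + 1). At (u, v) = (0, 9/2): K = -400/4116841.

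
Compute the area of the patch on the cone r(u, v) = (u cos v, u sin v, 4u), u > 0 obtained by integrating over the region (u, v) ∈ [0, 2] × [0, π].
Area = 2*sqrt(17)*pi

Area = ∫∫ √(EG − F²) du dv with √(EG − F²) = sqrt(17)*Abs(u). Integrating over [0, 2] × [0, π] gives 2*sqrt(17)*pi.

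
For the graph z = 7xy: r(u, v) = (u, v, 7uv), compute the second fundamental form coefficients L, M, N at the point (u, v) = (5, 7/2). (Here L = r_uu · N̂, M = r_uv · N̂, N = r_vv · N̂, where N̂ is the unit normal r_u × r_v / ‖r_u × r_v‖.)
L = 0;  M = 14*sqrt(7305)/7305;  N = 0

Compute the unit normal N̂(u, v) = (-7*v/sqrt(49*u^2 + 49*v^2 + 1), -7*u/sqrt(49*u^2 + 49*v^2 + 1), 1/sqrt(49*u^2 + 49*v^2 + 1)), and the second partials r_uu, r_uv, r_vv. Take dot products:
  L(u, v) = r_uu · N̂ = 0,
  M(u, v) = r_uv · N̂ = 7/sqrt(49*u^2 + 49*v^2 + 1),
  N(u, v) = r_vv · N̂ = 0.
Evaluating at (u, v) = (5, 7/2):
  L = 0, M = 14*sqrt(7305)/7305, N = 0.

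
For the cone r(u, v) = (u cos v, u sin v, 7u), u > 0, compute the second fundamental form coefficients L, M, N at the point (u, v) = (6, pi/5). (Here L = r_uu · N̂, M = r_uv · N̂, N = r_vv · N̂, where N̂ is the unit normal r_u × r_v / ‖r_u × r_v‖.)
L = 0;  M = 0;  N = 21*sqrt(2)/5

Compute the unit normal N̂(u, v) = (-7*sqrt(2)*u*cos(v)/(10*Abs(u)), -7*sqrt(2)*u*sin(v)/(10*Abs(u)), sqrt(2)*u/(10*Abs(u))), and the second partials r_uu, r_uv, r_vv. Take dot products:
  L(u, v) = r_uu · N̂ = 0,
  M(u, v) = r_uv · N̂ = 0,
  N(u, v) = r_vv · N̂ = 7*sqrt(2)*u^2/(10*Abs(u)).
Evaluating at (u, v) = (6, pi/5):
  L = 0, M = 0, N = 21*sqrt(2)/5.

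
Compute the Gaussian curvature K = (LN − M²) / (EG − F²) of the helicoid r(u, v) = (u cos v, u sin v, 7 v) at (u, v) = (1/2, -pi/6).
K = -784/38809

Coefficients of the first fundamental form: E = 1, F = 0, G = u^2 + 49.
Coefficients of the second fundamental form: L = 0, M = -7/sqrt(u^2 + 49), N = 0.
Assemble K = (LN − M²)/(EG − F²) = -49/(u^2 + 49)^2. At (u, v) = (1/2, -pi/6): K = -784/38809.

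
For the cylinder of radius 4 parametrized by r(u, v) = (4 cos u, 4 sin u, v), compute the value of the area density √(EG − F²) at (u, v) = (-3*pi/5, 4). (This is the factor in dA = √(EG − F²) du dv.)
√(EG − F²)|_{(-3*pi/5, 4)} = 4

E = 16, F = 0, G = 1, so EG − F² = 16. Taking the positive square root: √(EG − F²) = 4. At (u, v) = (-3*pi/5, 4): 4.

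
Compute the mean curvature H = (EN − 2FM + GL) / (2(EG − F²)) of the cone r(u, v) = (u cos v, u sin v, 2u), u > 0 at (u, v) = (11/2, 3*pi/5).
H = 2*sqrt(5)/55

With E = 5, F = 0, G = u^2, L = 0, M = 0, N = 2*sqrt(5)*u^2/(5*Abs(u)), assemble
  H = (EN − 2FM + GL) / (2(EG − F²)) = sqrt(5)/(5*Abs(u)).
At (u, v) = (11/2, 3*pi/5): H = 2*sqrt(5)/55.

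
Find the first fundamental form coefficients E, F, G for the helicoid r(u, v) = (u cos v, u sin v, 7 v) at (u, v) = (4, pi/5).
E = 1;  F = 0;  G = 65

Partials: r_u = (cos(v), sin(v), 0), r_v = (-u*sin(v), u*cos(v), 7). As functions of (u, v):
  E = r_u · r_u = 1,
  F = r_u · r_v = 0,
  G = r_v · r_v = u^2 + 49.
Evaluating at (u, v) = (4, pi/5): E = 1, F = 0, G = 65.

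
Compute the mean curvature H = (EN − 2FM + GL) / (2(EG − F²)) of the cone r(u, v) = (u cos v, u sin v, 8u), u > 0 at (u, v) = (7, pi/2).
H = 4*sqrt(65)/455

With E = 65, F = 0, G = u^2, L = 0, M = 0, N = 8*sqrt(65)*u^2/(65*Abs(u)), assemble
  H = (EN − 2FM + GL) / (2(EG − F²)) = 4*sqrt(65)/(65*Abs(u)).
At (u, v) = (7, pi/2): H = 4*sqrt(65)/455.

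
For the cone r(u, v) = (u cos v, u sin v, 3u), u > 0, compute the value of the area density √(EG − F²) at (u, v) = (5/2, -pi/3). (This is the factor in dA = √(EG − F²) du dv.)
√(EG − F²)|_{(5/2, -pi/3)} = 5*sqrt(10)/2

E = 10, F = 0, G = u^2, so EG − F² = 10*u^2. Taking the positive square root: √(EG − F²) = sqrt(10)*Abs(u). At (u, v) = (5/2, -pi/3): 5*sqrt(10)/2.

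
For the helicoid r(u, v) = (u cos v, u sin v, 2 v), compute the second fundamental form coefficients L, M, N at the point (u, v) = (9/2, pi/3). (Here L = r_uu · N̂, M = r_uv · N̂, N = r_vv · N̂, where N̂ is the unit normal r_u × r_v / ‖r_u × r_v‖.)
L = 0;  M = -4*sqrt(97)/97;  N = 0

Compute the unit normal N̂(u, v) = (2*sin(v)/sqrt(u^2 + 4), -2*cos(v)/sqrt(u^2 + 4), u/sqrt(u^2 + 4)), and the second partials r_uu, r_uv, r_vv. Take dot products:
  L(u, v) = r_uu · N̂ = 0,
  M(u, v) = r_uv · N̂ = -2/sqrt(u^2 + 4),
  N(u, v) = r_vv · N̂ = 0.
Evaluating at (u, v) = (9/2, pi/3):
  L = 0, M = -4*sqrt(97)/97, N = 0.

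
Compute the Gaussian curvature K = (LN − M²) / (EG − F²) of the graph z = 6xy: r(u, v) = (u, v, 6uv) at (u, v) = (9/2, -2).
K = -9/190969

Coefficients of the first fundamental form: E = 36*v^2 + 1, F = 36*u*v, G = 36*u^2 + 1.
Coefficients of the second fundamental form: L = 0, M = 6/sqrt(36*u^2 + 36*v^2 + 1), N = 0.
Assemble K = (LN − M²)/(EG − F²) = -36/(1296*u^4 + 2592*u^2*v^2 + 72*u^2 + 1296*v^4 + 72*v^2 + 1). At (u, v) = (9/2, -2): K = -9/190969.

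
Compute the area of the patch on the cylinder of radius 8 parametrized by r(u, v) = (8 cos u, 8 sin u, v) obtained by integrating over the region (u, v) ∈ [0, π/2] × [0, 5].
Area = 20*pi

Area = ∫∫ √(EG − F²) du dv with √(EG − F²) = 8. Integrating over [0, π/2] × [0, 5] gives 20*pi.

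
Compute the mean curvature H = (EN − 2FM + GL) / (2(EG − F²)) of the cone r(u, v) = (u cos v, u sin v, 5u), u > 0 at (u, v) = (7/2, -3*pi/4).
H = 5*sqrt(26)/182

With E = 26, F = 0, G = u^2, L = 0, M = 0, N = 5*sqrt(26)*u^2/(26*Abs(u)), assemble
  H = (EN − 2FM + GL) / (2(EG − F²)) = 5*sqrt(26)/(52*Abs(u)).
At (u, v) = (7/2, -3*pi/4): H = 5*sqrt(26)/182.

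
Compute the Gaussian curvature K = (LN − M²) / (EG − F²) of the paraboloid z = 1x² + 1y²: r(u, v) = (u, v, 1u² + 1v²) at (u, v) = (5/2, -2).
K = 1/441

Coefficients of the first fundamental form: E = 4*u^2 + 1, F = 4*u*v, G = 4*v^2 + 1.
Coefficients of the second fundamental form: L = 2/sqrt(4*u^2 + 4*v^2 + 1), M = 0, N = 2/sqrt(4*u^2 + 4*v^2 + 1).
Assemble K = (LN − M²)/(EG − F²) = 4/(16*u^4 + 32*u^2*v^2 + 8*u^2 + 16*v^4 + 8*v^2 + 1). At (u, v) = (5/2, -2): K = 1/441.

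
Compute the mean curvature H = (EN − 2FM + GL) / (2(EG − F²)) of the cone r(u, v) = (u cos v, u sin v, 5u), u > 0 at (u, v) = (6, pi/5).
H = 5*sqrt(26)/312

With E = 26, F = 0, G = u^2, L = 0, M = 0, N = 5*sqrt(26)*u^2/(26*Abs(u)), assemble
  H = (EN − 2FM + GL) / (2(EG − F²)) = 5*sqrt(26)/(52*Abs(u)).
At (u, v) = (6, pi/5): H = 5*sqrt(26)/312.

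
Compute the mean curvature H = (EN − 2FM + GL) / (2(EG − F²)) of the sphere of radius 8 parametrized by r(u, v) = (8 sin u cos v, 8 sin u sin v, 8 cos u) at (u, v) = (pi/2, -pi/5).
H = -1/8

With E = 64, F = 0, G = 64*sin(u)^2, L = -8*sin(u)/Abs(sin(u)), M = 0, N = -8*sin(u)^3/Abs(sin(u)), assemble
  H = (EN − 2FM + GL) / (2(EG − F²)) = -sin(u)/(8*Abs(sin(u))).
At (u, v) = (pi/2, -pi/5): H = -1/8.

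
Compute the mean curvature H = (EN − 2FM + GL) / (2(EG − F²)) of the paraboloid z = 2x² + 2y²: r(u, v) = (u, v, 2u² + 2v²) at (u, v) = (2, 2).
H = 260*sqrt(129)/16641

With E = 16*u^2 + 1, F = 16*u*v, G = 16*v^2 + 1, L = 4/sqrt(16*u^2 + 16*v^2 + 1), M = 0, N = 4/sqrt(16*u^2 + 16*v^2 + 1), assemble
  H = (EN − 2FM + GL) / (2(EG − F²)) = 4*(8*u^2 + 8*v^2 + 1)/(16*u^2 + 16*v^2 + 1)^(3/2).
At (u, v) = (2, 2): H = 260*sqrt(129)/16641.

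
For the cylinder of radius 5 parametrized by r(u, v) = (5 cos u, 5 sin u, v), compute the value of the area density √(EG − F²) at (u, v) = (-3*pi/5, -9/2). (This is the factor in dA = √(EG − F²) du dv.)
√(EG − F²)|_{(-3*pi/5, -9/2)} = 5

E = 25, F = 0, G = 1, so EG − F² = 25. Taking the positive square root: √(EG − F²) = 5. At (u, v) = (-3*pi/5, -9/2): 5.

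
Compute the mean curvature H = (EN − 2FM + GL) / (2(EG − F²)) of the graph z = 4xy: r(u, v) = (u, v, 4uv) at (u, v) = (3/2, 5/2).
H = -240*sqrt(137)/18769

With E = 16*v^2 + 1, F = 16*u*v, G = 16*u^2 + 1, L = 0, M = 4/sqrt(16*u^2 + 16*v^2 + 1), N = 0, assemble
  H = (EN − 2FM + GL) / (2(EG − F²)) = -64*u*v/(16*u^2 + 16*v^2 + 1)^(3/2).
At (u, v) = (3/2, 5/2): H = -240*sqrt(137)/18769.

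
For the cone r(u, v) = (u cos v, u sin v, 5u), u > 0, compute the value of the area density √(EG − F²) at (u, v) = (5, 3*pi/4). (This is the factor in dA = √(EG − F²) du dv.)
√(EG − F²)|_{(5, 3*pi/4)} = 5*sqrt(26)

E = 26, F = 0, G = u^2, so EG − F² = 26*u^2. Taking the positive square root: √(EG − F²) = sqrt(26)*Abs(u). At (u, v) = (5, 3*pi/4): 5*sqrt(26).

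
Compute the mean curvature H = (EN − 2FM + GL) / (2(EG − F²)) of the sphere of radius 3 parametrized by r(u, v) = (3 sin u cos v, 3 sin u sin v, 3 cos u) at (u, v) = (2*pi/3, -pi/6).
H = -1/3

With E = 9, F = 0, G = 9*sin(u)^2, L = -3*sin(u)/Abs(sin(u)), M = 0, N = -3*sin(u)^3/Abs(sin(u)), assemble
  H = (EN − 2FM + GL) / (2(EG − F²)) = -sin(u)/(3*Abs(sin(u))).
At (u, v) = (2*pi/3, -pi/6): H = -1/3.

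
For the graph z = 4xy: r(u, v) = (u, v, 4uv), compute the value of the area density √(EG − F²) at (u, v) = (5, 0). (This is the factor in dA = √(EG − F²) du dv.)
√(EG − F²)|_{(5, 0)} = sqrt(401)

E = 16*v^2 + 1, F = 16*u*v, G = 16*u^2 + 1, so EG − F² = 16*u^2 + 16*v^2 + 1. Taking the positive square root: √(EG − F²) = sqrt(16*u^2 + 16*v^2 + 1). At (u, v) = (5, 0): sqrt(401).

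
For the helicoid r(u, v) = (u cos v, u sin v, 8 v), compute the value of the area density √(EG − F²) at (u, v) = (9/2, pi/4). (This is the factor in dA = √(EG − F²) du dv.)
√(EG − F²)|_{(9/2, pi/4)} = sqrt(337)/2

E = 1, F = 0, G = u^2 + 64, so EG − F² = u^2 + 64. Taking the positive square root: √(EG − F²) = sqrt(u^2 + 64). At (u, v) = (9/2, pi/4): sqrt(337)/2.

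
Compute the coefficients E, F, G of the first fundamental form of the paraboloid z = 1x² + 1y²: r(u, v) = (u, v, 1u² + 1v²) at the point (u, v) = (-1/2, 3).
E = 2;  F = -6;  G = 37

Partials: r_u = (1, 0, 2*u), r_v = (0, 1, 2*v). As functions of (u, v):
  E = r_u · r_u = 4*u^2 + 1,
  F = r_u · r_v = 4*u*v,
  G = r_v · r_v = 4*v^2 + 1.
Evaluating at (u, v) = (-1/2, 3): E = 2, F = -6, G = 37.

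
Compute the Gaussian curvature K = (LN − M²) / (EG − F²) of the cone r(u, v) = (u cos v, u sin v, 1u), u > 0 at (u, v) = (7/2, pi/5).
K = 0

Coefficients of the first fundamental form: E = 2, F = 0, G = u^2.
Coefficients of the second fundamental form: L = 0, M = 0, N = sqrt(2)*u^2/(2*Abs(u)).
Assemble K = (LN − M²)/(EG − F²) = 0. At (u, v) = (7/2, pi/5): K = 0.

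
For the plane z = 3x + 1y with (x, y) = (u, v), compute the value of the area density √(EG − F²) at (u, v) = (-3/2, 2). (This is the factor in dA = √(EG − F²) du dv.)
√(EG − F²)|_{(-3/2, 2)} = sqrt(11)

E = 10, F = 3, G = 2, so EG − F² = 11. Taking the positive square root: √(EG − F²) = sqrt(11). At (u, v) = (-3/2, 2): sqrt(11).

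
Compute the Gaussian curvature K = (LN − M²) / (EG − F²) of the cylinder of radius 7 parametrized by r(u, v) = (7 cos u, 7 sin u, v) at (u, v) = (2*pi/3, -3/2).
K = 0

Coefficients of the first fundamental form: E = 49, F = 0, G = 1.
Coefficients of the second fundamental form: L = -7, M = 0, N = 0.
Assemble K = (LN − M²)/(EG − F²) = 0. At (u, v) = (2*pi/3, -3/2): K = 0.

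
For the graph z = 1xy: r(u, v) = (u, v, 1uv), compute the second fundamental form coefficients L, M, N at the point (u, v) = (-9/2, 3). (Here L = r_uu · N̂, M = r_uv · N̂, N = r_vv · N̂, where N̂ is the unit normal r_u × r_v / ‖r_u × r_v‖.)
L = 0;  M = 2/11;  N = 0

Compute the unit normal N̂(u, v) = (-v/sqrt(u^2 + v^2 + 1), -u/sqrt(u^2 + v^2 + 1), 1/sqrt(u^2 + v^2 + 1)), and the second partials r_uu, r_uv, r_vv. Take dot products:
  L(u, v) = r_uu · N̂ = 0,
  M(u, v) = r_uv · N̂ = 1/sqrt(u^2 + v^2 + 1),
  N(u, v) = r_vv · N̂ = 0.
Evaluating at (u, v) = (-9/2, 3):
  L = 0, M = 2/11, N = 0.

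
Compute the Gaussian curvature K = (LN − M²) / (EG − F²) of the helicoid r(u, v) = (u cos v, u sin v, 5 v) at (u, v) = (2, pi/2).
K = -25/841

Coefficients of the first fundamental form: E = 1, F = 0, G = u^2 + 25.
Coefficients of the second fundamental form: L = 0, M = -5/sqrt(u^2 + 25), N = 0.
Assemble K = (LN − M²)/(EG − F²) = -25/(u^2 + 25)^2. At (u, v) = (2, pi/2): K = -25/841.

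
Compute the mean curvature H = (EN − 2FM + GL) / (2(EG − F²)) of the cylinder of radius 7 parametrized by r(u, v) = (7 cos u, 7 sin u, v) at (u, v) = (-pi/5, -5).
H = -1/14

With E = 49, F = 0, G = 1, L = -7, M = 0, N = 0, assemble
  H = (EN − 2FM + GL) / (2(EG − F²)) = -1/14.
At (u, v) = (-pi/5, -5): H = -1/14.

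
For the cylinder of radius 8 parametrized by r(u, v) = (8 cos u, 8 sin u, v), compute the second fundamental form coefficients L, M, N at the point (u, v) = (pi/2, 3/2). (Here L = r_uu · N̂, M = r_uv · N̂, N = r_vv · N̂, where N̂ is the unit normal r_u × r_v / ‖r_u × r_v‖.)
L = -8;  M = 0;  N = 0

Compute the unit normal N̂(u, v) = (cos(u), sin(u), 0), and the second partials r_uu, r_uv, r_vv. Take dot products:
  L(u, v) = r_uu · N̂ = -8,
  M(u, v) = r_uv · N̂ = 0,
  N(u, v) = r_vv · N̂ = 0.
Evaluating at (u, v) = (pi/2, 3/2):
  L = -8, M = 0, N = 0.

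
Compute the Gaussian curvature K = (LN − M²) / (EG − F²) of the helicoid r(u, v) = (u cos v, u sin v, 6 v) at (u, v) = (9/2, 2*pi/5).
K = -64/5625

Coefficients of the first fundamental form: E = 1, F = 0, G = u^2 + 36.
Coefficients of the second fundamental form: L = 0, M = -6/sqrt(u^2 + 36), N = 0.
Assemble K = (LN − M²)/(EG − F²) = -36/(u^2 + 36)^2. At (u, v) = (9/2, 2*pi/5): K = -64/5625.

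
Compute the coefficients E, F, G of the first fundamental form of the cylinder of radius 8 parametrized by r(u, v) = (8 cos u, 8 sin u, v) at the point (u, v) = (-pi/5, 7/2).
E = 64;  F = 0;  G = 1

Partials: r_u = (-8*sin(u), 8*cos(u), 0), r_v = (0, 0, 1). As functions of (u, v):
  E = r_u · r_u = 64,
  F = r_u · r_v = 0,
  G = r_v · r_v = 1.
Evaluating at (u, v) = (-pi/5, 7/2): E = 64, F = 0, G = 1.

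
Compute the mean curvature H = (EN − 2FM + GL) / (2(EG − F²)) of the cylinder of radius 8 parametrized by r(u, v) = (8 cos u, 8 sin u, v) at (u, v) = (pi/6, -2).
H = -1/16

With E = 64, F = 0, G = 1, L = -8, M = 0, N = 0, assemble
  H = (EN − 2FM + GL) / (2(EG − F²)) = -1/16.
At (u, v) = (pi/6, -2): H = -1/16.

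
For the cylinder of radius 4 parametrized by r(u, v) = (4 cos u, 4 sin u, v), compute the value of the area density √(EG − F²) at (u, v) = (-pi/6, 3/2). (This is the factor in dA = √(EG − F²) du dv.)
√(EG − F²)|_{(-pi/6, 3/2)} = 4

E = 16, F = 0, G = 1, so EG − F² = 16. Taking the positive square root: √(EG − F²) = 4. At (u, v) = (-pi/6, 3/2): 4.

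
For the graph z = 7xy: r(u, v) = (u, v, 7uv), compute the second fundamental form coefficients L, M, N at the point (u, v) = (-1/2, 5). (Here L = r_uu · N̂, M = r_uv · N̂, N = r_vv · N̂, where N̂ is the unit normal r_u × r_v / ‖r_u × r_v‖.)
L = 0;  M = 14*sqrt(4953)/4953;  N = 0

Compute the unit normal N̂(u, v) = (-7*v/sqrt(49*u^2 + 49*v^2 + 1), -7*u/sqrt(49*u^2 + 49*v^2 + 1), 1/sqrt(49*u^2 + 49*v^2 + 1)), and the second partials r_uu, r_uv, r_vv. Take dot products:
  L(u, v) = r_uu · N̂ = 0,
  M(u, v) = r_uv · N̂ = 7/sqrt(49*u^2 + 49*v^2 + 1),
  N(u, v) = r_vv · N̂ = 0.
Evaluating at (u, v) = (-1/2, 5):
  L = 0, M = 14*sqrt(4953)/4953, N = 0.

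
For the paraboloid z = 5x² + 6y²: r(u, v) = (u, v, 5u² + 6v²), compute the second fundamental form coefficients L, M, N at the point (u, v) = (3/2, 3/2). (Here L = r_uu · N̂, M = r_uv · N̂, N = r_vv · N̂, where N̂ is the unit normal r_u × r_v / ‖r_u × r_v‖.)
L = sqrt(22)/11;  M = 0;  N = 6*sqrt(22)/55

Compute the unit normal N̂(u, v) = (-10*u/sqrt(100*u^2 + 144*v^2 + 1), -12*v/sqrt(100*u^2 + 144*v^2 + 1), 1/sqrt(100*u^2 + 144*v^2 + 1)), and the second partials r_uu, r_uv, r_vv. Take dot products:
  L(u, v) = r_uu · N̂ = 10/sqrt(100*u^2 + 144*v^2 + 1),
  M(u, v) = r_uv · N̂ = 0,
  N(u, v) = r_vv · N̂ = 12/sqrt(100*u^2 + 144*v^2 + 1).
Evaluating at (u, v) = (3/2, 3/2):
  L = sqrt(22)/11, M = 0, N = 6*sqrt(22)/55.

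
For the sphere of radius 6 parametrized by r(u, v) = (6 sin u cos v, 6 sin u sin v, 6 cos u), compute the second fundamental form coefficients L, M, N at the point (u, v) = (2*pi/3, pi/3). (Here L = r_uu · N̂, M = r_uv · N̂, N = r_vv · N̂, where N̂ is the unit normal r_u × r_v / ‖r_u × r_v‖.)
L = -6;  M = 0;  N = -9/2

Compute the unit normal N̂(u, v) = (sin(u)^2*cos(v)/Abs(sin(u)), sin(u)^2*sin(v)/Abs(sin(u)), sin(2*u)/(2*Abs(sin(u)))), and the second partials r_uu, r_uv, r_vv. Take dot products:
  L(u, v) = r_uu · N̂ = -6*sin(u)/Abs(sin(u)),
  M(u, v) = r_uv · N̂ = 0,
  N(u, v) = r_vv · N̂ = -6*sin(u)^3/Abs(sin(u)).
Evaluating at (u, v) = (2*pi/3, pi/3):
  L = -6, M = 0, N = -9/2.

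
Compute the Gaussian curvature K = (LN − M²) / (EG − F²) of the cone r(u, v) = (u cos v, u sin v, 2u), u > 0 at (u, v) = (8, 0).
K = 0

Coefficients of the first fundamental form: E = 5, F = 0, G = u^2.
Coefficients of the second fundamental form: L = 0, M = 0, N = 2*sqrt(5)*u^2/(5*Abs(u)).
Assemble K = (LN − M²)/(EG − F²) = 0. At (u, v) = (8, 0): K = 0.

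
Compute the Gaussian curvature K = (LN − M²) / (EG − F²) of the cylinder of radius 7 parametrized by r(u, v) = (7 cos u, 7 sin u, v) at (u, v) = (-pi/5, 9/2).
K = 0

Coefficients of the first fundamental form: E = 49, F = 0, G = 1.
Coefficients of the second fundamental form: L = -7, M = 0, N = 0.
Assemble K = (LN − M²)/(EG − F²) = 0. At (u, v) = (-pi/5, 9/2): K = 0.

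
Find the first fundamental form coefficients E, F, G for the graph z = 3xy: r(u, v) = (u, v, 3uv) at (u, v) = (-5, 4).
E = 145;  F = -180;  G = 226

Partials: r_u = (1, 0, 3*v), r_v = (0, 1, 3*u). As functions of (u, v):
  E = r_u · r_u = 9*v^2 + 1,
  F = r_u · r_v = 9*u*v,
  G = r_v · r_v = 9*u^2 + 1.
Evaluating at (u, v) = (-5, 4): E = 145, F = -180, G = 226.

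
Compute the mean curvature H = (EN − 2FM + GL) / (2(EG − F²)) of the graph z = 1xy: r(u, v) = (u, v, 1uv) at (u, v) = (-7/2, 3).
H = 84*sqrt(89)/7921

With E = v^2 + 1, F = u*v, G = u^2 + 1, L = 0, M = 1/sqrt(u^2 + v^2 + 1), N = 0, assemble
  H = (EN − 2FM + GL) / (2(EG − F²)) = -u*v/(u^2 + v^2 + 1)^(3/2).
At (u, v) = (-7/2, 3): H = 84*sqrt(89)/7921.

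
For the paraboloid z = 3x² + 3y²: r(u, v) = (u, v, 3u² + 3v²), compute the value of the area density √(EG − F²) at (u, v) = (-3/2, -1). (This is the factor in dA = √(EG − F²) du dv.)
√(EG − F²)|_{(-3/2, -1)} = sqrt(118)

E = 36*u^2 + 1, F = 36*u*v, G = 36*v^2 + 1, so EG − F² = 36*u^2 + 36*v^2 + 1. Taking the positive square root: √(EG − F²) = sqrt(36*u^2 + 36*v^2 + 1). At (u, v) = (-3/2, -1): sqrt(118).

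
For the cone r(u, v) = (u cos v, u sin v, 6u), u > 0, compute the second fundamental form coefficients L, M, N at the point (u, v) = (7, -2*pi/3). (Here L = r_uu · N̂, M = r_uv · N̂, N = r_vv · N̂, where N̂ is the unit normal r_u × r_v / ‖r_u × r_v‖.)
L = 0;  M = 0;  N = 42*sqrt(37)/37

Compute the unit normal N̂(u, v) = (-6*sqrt(37)*u*cos(v)/(37*Abs(u)), -6*sqrt(37)*u*sin(v)/(37*Abs(u)), sqrt(37)*u/(37*Abs(u))), and the second partials r_uu, r_uv, r_vv. Take dot products:
  L(u, v) = r_uu · N̂ = 0,
  M(u, v) = r_uv · N̂ = 0,
  N(u, v) = r_vv · N̂ = 6*sqrt(37)*u^2/(37*Abs(u)).
Evaluating at (u, v) = (7, -2*pi/3):
  L = 0, M = 0, N = 42*sqrt(37)/37.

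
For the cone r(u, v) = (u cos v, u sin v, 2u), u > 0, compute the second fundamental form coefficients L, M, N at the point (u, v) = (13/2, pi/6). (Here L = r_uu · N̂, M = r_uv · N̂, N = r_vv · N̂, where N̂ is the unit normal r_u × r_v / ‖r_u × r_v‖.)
L = 0;  M = 0;  N = 13*sqrt(5)/5

Compute the unit normal N̂(u, v) = (-2*sqrt(5)*u*cos(v)/(5*Abs(u)), -2*sqrt(5)*u*sin(v)/(5*Abs(u)), sqrt(5)*u/(5*Abs(u))), and the second partials r_uu, r_uv, r_vv. Take dot products:
  L(u, v) = r_uu · N̂ = 0,
  M(u, v) = r_uv · N̂ = 0,
  N(u, v) = r_vv · N̂ = 2*sqrt(5)*u^2/(5*Abs(u)).
Evaluating at (u, v) = (13/2, pi/6):
  L = 0, M = 0, N = 13*sqrt(5)/5.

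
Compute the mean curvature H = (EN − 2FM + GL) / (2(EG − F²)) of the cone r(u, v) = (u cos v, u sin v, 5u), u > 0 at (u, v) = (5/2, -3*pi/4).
H = sqrt(26)/26

With E = 26, F = 0, G = u^2, L = 0, M = 0, N = 5*sqrt(26)*u^2/(26*Abs(u)), assemble
  H = (EN − 2FM + GL) / (2(EG − F²)) = 5*sqrt(26)/(52*Abs(u)).
At (u, v) = (5/2, -3*pi/4): H = sqrt(26)/26.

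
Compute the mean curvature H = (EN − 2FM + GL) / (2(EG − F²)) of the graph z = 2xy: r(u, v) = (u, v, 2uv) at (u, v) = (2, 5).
H = -80*sqrt(13)/4563

With E = 4*v^2 + 1, F = 4*u*v, G = 4*u^2 + 1, L = 0, M = 2/sqrt(4*u^2 + 4*v^2 + 1), N = 0, assemble
  H = (EN − 2FM + GL) / (2(EG − F²)) = -8*u*v/(4*u^2 + 4*v^2 + 1)^(3/2).
At (u, v) = (2, 5): H = -80*sqrt(13)/4563.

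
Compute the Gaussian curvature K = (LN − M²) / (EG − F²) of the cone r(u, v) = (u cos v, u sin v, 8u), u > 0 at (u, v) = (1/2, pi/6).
K = 0

Coefficients of the first fundamental form: E = 65, F = 0, G = u^2.
Coefficients of the second fundamental form: L = 0, M = 0, N = 8*sqrt(65)*u^2/(65*Abs(u)).
Assemble K = (LN − M²)/(EG − F²) = 0. At (u, v) = (1/2, pi/6): K = 0.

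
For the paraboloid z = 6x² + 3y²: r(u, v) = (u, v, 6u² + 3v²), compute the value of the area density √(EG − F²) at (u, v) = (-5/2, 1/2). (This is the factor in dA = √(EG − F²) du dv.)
√(EG − F²)|_{(-5/2, 1/2)} = sqrt(910)

E = 144*u^2 + 1, F = 72*u*v, G = 36*v^2 + 1, so EG − F² = 144*u^2 + 36*v^2 + 1. Taking the positive square root: √(EG − F²) = sqrt(144*u^2 + 36*v^2 + 1). At (u, v) = (-5/2, 1/2): sqrt(910).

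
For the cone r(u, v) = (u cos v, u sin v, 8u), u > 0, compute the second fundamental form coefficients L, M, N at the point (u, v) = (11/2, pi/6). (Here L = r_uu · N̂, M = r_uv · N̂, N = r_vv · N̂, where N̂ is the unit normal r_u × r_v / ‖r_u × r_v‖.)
L = 0;  M = 0;  N = 44*sqrt(65)/65

Compute the unit normal N̂(u, v) = (-8*sqrt(65)*u*cos(v)/(65*Abs(u)), -8*sqrt(65)*u*sin(v)/(65*Abs(u)), sqrt(65)*u/(65*Abs(u))), and the second partials r_uu, r_uv, r_vv. Take dot products:
  L(u, v) = r_uu · N̂ = 0,
  M(u, v) = r_uv · N̂ = 0,
  N(u, v) = r_vv · N̂ = 8*sqrt(65)*u^2/(65*Abs(u)).
Evaluating at (u, v) = (11/2, pi/6):
  L = 0, M = 0, N = 44*sqrt(65)/65.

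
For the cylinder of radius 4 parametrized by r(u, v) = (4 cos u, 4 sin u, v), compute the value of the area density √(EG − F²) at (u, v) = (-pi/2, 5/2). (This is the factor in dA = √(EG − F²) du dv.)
√(EG − F²)|_{(-pi/2, 5/2)} = 4

E = 16, F = 0, G = 1, so EG − F² = 16. Taking the positive square root: √(EG − F²) = 4. At (u, v) = (-pi/2, 5/2): 4.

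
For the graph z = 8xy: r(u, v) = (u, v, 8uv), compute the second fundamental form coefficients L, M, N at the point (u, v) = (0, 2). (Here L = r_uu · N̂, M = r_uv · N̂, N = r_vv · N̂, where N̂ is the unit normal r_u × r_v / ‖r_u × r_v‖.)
L = 0;  M = 8*sqrt(257)/257;  N = 0

Compute the unit normal N̂(u, v) = (-8*v/sqrt(64*u^2 + 64*v^2 + 1), -8*u/sqrt(64*u^2 + 64*v^2 + 1), 1/sqrt(64*u^2 + 64*v^2 + 1)), and the second partials r_uu, r_uv, r_vv. Take dot products:
  L(u, v) = r_uu · N̂ = 0,
  M(u, v) = r_uv · N̂ = 8/sqrt(64*u^2 + 64*v^2 + 1),
  N(u, v) = r_vv · N̂ = 0.
Evaluating at (u, v) = (0, 2):
  L = 0, M = 8*sqrt(257)/257, N = 0.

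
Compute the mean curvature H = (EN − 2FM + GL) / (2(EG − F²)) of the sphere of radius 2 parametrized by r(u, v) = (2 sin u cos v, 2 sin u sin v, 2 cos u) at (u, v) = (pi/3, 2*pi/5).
H = -1/2

With E = 4, F = 0, G = 4*sin(u)^2, L = -2*sin(u)/Abs(sin(u)), M = 0, N = -2*sin(u)^3/Abs(sin(u)), assemble
  H = (EN − 2FM + GL) / (2(EG − F²)) = -sin(u)/(2*Abs(sin(u))).
At (u, v) = (pi/3, 2*pi/5): H = -1/2.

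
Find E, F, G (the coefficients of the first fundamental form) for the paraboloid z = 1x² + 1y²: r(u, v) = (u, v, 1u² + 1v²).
E = 4*u^2 + 1;  F = 4*u*v;  G = 4*v^2 + 1

Compute partials: r_u = (1, 0, 2*u), r_v = (0, 1, 2*v). Then
  E = r_u · r_u = 4*u^2 + 1,
  F = r_u · r_v = 4*u*v,
  G = r_v · r_v = 4*v^2 + 1.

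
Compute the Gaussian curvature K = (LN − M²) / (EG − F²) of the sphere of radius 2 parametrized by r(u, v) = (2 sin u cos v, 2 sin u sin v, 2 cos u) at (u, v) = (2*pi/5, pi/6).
K = 1/4

Coefficients of the first fundamental form: E = 4, F = 0, G = 4*sin(u)^2.
Coefficients of the second fundamental form: L = -2*sin(u)/Abs(sin(u)), M = 0, N = -2*sin(u)^3/Abs(sin(u)).
Assemble K = (LN − M²)/(EG − F²) = 1/4. At (u, v) = (2*pi/5, pi/6): K = 1/4.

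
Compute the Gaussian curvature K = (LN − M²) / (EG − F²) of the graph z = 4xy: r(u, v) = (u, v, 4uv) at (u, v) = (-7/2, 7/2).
K = -16/154449

Coefficients of the first fundamental form: E = 16*v^2 + 1, F = 16*u*v, G = 16*u^2 + 1.
Coefficients of the second fundamental form: L = 0, M = 4/sqrt(16*u^2 + 16*v^2 + 1), N = 0.
Assemble K = (LN − M²)/(EG − F²) = -16/(256*u^4 + 512*u^2*v^2 + 32*u^2 + 256*v^4 + 32*v^2 + 1). At (u, v) = (-7/2, 7/2): K = -16/154449.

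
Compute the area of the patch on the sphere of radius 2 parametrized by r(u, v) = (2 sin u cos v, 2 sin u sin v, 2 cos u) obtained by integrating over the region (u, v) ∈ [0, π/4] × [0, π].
Area = 2*pi*(2 - sqrt(2))

Area = ∫∫ √(EG − F²) du dv with √(EG − F²) = 4*Abs(sin(u)). Integrating over [0, π/4] × [0, π] gives 2*pi*(2 - sqrt(2)).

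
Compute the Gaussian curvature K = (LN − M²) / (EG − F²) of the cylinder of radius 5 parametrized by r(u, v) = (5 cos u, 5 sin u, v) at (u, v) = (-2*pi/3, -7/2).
K = 0

Coefficients of the first fundamental form: E = 25, F = 0, G = 1.
Coefficients of the second fundamental form: L = -5, M = 0, N = 0.
Assemble K = (LN − M²)/(EG − F²) = 0. At (u, v) = (-2*pi/3, -7/2): K = 0.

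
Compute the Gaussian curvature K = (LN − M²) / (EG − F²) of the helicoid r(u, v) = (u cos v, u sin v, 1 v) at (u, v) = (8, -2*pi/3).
K = -1/4225

Coefficients of the first fundamental form: E = 1, F = 0, G = u^2 + 1.
Coefficients of the second fundamental form: L = 0, M = -1/sqrt(u^2 + 1), N = 0.
Assemble K = (LN − M²)/(EG − F²) = -1/(u^2 + 1)^2. At (u, v) = (8, -2*pi/3): K = -1/4225.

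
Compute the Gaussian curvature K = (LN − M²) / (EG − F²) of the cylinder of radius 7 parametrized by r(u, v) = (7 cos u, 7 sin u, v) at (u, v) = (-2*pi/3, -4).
K = 0

Coefficients of the first fundamental form: E = 49, F = 0, G = 1.
Coefficients of the second fundamental form: L = -7, M = 0, N = 0.
Assemble K = (LN − M²)/(EG − F²) = 0. At (u, v) = (-2*pi/3, -4): K = 0.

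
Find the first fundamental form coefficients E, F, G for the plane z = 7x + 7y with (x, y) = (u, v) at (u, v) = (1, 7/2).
E = 50;  F = 49;  G = 50

Partials: r_u = (1, 0, 7), r_v = (0, 1, 7). As functions of (u, v):
  E = r_u · r_u = 50,
  F = r_u · r_v = 49,
  G = r_v · r_v = 50.
Evaluating at (u, v) = (1, 7/2): E = 50, F = 49, G = 50.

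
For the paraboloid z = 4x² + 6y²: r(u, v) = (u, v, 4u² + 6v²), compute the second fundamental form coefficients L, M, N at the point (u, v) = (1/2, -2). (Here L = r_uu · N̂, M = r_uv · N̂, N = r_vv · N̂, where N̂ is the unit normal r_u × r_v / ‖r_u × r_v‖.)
L = 8*sqrt(593)/593;  M = 0;  N = 12*sqrt(593)/593

Compute the unit normal N̂(u, v) = (-8*u/sqrt(64*u^2 + 144*v^2 + 1), -12*v/sqrt(64*u^2 + 144*v^2 + 1), 1/sqrt(64*u^2 + 144*v^2 + 1)), and the second partials r_uu, r_uv, r_vv. Take dot products:
  L(u, v) = r_uu · N̂ = 8/sqrt(64*u^2 + 144*v^2 + 1),
  M(u, v) = r_uv · N̂ = 0,
  N(u, v) = r_vv · N̂ = 12/sqrt(64*u^2 + 144*v^2 + 1).
Evaluating at (u, v) = (1/2, -2):
  L = 8*sqrt(593)/593, M = 0, N = 12*sqrt(593)/593.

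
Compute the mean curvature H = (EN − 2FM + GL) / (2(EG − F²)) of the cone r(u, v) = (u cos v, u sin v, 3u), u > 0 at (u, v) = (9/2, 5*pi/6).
H = sqrt(10)/30

With E = 10, F = 0, G = u^2, L = 0, M = 0, N = 3*sqrt(10)*u^2/(10*Abs(u)), assemble
  H = (EN − 2FM + GL) / (2(EG − F²)) = 3*sqrt(10)/(20*Abs(u)).
At (u, v) = (9/2, 5*pi/6): H = sqrt(10)/30.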